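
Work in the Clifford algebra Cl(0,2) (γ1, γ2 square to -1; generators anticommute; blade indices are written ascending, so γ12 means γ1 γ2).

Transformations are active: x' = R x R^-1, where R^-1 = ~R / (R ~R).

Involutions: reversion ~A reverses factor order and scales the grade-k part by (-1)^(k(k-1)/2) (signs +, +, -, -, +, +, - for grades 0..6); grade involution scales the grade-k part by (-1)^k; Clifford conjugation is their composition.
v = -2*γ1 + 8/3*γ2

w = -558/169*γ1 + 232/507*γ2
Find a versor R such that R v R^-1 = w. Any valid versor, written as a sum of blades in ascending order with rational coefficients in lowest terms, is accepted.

R = v + w = -896/169*γ1 + 528/169*γ2 works: the equal norms (-100/9) guarantee its sandwich swaps v into w.
Answer: -896/169*γ1 + 528/169*γ2


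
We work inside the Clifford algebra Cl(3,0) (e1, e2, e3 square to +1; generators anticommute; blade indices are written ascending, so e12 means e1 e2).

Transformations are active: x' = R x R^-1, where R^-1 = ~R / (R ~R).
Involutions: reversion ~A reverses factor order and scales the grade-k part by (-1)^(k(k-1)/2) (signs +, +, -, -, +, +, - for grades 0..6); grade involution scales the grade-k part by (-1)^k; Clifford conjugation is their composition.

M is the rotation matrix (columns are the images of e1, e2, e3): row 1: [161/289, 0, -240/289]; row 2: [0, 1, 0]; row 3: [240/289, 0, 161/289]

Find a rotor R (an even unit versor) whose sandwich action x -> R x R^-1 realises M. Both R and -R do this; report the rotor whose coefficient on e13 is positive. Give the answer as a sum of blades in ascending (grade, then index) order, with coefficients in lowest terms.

Method: write R = a + b12*e12 + b13*e13 + b23*e23 with a^2 + b12^2 + b13^2 + b23^2 = 1 (so R^-1 = ~R). Expanding the columns R e_j ~R gives tr M = 4a^2 - 1 and, from the antisymmetric part, M21 - M12 = -4a*b12, M13 - M31 = 4a*b13, M32 - M23 = -4a*b23.
Here tr M = 611/289, so a^2 = (1 + tr M)/4 = 225/289 and a = ±15/17. Taking a = 15/17: M21 - M12 = 0, M13 - M31 = -480/289, M32 - M23 = 0, giving b12 = 0, b13 = -8/17, b23 = 0, i.e. R = 15/17 - 8/17*e13.
Its e13 coefficient is negative, so report the other preimage -R.
Answer: -15/17 + 8/17*e13. Why the constraint matters: R and -R act identically through the sandwich — M has trace 611/289 either way — so only the sign condition on e13 picks one of the two preimages.


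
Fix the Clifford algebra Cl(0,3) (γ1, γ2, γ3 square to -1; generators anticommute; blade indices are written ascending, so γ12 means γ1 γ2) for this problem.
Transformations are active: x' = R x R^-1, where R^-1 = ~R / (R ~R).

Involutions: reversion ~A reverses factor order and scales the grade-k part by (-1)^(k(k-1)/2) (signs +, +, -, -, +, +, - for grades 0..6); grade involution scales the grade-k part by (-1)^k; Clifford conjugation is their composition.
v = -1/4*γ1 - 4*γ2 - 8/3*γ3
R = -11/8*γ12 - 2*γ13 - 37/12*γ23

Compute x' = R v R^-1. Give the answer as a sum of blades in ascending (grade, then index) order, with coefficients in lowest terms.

~R = 11/8*γ12 + 2*γ13 + 37/12*γ23, and R ~R = 8869/576, so R^-1 = ~R / (8869/576).
R v = -65/6*γ1 - 2269/288*γ2 + 77/6*γ3 - 57/16*γ123
Answer: 59485/35476*γ1 + 27268/8869*γ2 + 87881/26607*γ3


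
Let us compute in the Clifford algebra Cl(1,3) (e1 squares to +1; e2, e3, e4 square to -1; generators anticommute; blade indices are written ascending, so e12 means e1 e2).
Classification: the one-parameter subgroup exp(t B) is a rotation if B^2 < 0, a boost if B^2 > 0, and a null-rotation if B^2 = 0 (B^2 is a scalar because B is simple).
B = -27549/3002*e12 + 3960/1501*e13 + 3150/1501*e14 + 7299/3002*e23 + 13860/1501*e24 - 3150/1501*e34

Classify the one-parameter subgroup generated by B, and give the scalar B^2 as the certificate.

B^2 term by term: the squares give (-27549/3002)^2*(e12)^2 + (3960/1501)^2*(e13)^2 + (3150/1501)^2*(e14)^2 + (7299/3002)^2*(e23)^2 + (13860/1501)^2*(e24)^2 + (-3150/1501)^2*(e34)^2 = 758947401/9012004*(+1) + 15681600/2253001*(+1) + 9922500/2253001*(+1) + 53275401/9012004*(-1) + 192099600/2253001*(-1) + 9922500/2253001*(-1) = 0 (each basis 2-blade squares to minus the product of its generators' squares); cross terms between blades sharing an index anticommute and cancel; the commuting (index-disjoint) pairs give grade-4 terms 2*c*c'*(blade product), which cancel blade by blade — e1234: 86779350/2253001 - 109771200/2253001 + 22991850/2253001 = 0 — confirming B is simple. So B^2 = 0.
Answer: null-rotation, certificate B^2 = 0. B^2 = 0 is basis-independent, so its sign is the whole story.


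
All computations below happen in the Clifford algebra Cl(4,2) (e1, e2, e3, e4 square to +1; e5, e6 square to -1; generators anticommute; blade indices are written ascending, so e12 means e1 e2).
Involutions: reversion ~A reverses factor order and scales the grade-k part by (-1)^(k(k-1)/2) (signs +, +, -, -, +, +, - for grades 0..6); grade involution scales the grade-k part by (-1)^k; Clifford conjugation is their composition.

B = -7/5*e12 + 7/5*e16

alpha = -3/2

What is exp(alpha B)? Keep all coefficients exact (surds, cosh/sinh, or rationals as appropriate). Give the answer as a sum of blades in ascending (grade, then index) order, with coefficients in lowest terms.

B^2 term by term: the squares give (-7/5)^2*(e12)^2 + (7/5)^2*(e16)^2 = 49/25*(-1) + 49/25*(+1) = 0 (each basis 2-blade squares to minus the product of its generators' squares); cross terms between blades sharing an index anticommute and cancel. So B^2 = 0.
B^2 = 0, so the series closes: exp(alpha B) = 1 + alpha B (parabolic case).
Answer: 1 + 21/10*e12 - 21/10*e16


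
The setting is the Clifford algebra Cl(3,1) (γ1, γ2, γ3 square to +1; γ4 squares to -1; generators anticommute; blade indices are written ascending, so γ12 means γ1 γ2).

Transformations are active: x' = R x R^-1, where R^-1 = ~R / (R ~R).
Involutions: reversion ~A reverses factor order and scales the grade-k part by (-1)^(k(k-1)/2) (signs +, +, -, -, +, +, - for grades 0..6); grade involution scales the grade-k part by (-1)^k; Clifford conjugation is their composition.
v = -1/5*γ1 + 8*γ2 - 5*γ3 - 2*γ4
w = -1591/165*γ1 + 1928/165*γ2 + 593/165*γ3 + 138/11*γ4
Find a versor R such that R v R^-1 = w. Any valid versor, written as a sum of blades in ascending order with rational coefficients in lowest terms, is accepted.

Why this works: both vectors square to 2126/25, so q(v) = q(w) and R = v + w = -1624/165*γ1 + 3248/165*γ2 - 232/165*γ3 + 116/11*γ4 carries v to w — its own direction survives, the complement (v - w)/2 flips.
Answer: -1624/165*γ1 + 3248/165*γ2 - 232/165*γ3 + 116/11*γ4


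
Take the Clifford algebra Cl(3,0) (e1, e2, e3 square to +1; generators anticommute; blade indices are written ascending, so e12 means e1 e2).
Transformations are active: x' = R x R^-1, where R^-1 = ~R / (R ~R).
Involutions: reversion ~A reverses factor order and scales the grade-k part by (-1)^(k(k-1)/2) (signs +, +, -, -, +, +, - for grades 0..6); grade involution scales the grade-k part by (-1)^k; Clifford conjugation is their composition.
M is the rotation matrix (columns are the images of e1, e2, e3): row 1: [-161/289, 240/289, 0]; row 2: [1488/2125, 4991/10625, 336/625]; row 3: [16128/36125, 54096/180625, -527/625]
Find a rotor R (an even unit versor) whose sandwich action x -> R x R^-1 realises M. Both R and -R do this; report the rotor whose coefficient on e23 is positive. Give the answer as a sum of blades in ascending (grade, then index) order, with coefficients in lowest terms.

Method: write R = a + b12*e12 + b13*e13 + b23*e23 with a^2 + b12^2 + b13^2 + b23^2 = 1 (so R^-1 = ~R). Expanding the columns R e_j ~R gives tr M = 4a^2 - 1 and, from the antisymmetric part, M21 - M12 = -4a*b12, M13 - M31 = 4a*b13, M32 - M23 = -4a*b23.
Here tr M = -168081/180625, so a^2 = (1 + tr M)/4 = 3136/180625 and a = ±56/425. Taking a = 56/425: M21 - M12 = -4704/36125, M13 - M31 = -16128/36125, M32 - M23 = -43008/180625, giving b12 = 21/85, b13 = -72/85, b23 = 192/425, i.e. R = 56/425 + 21/85*e12 - 72/85*e13 + 192/425*e23.
Its e23 coefficient is already positive.
Answer: 56/425 + 21/85*e12 - 72/85*e13 + 192/425*e23. Sheet selection: the two-to-one cover makes ±R indistinguishable at the matrix level (trace -168081/180625), so uniqueness comes from the required sign on e23.


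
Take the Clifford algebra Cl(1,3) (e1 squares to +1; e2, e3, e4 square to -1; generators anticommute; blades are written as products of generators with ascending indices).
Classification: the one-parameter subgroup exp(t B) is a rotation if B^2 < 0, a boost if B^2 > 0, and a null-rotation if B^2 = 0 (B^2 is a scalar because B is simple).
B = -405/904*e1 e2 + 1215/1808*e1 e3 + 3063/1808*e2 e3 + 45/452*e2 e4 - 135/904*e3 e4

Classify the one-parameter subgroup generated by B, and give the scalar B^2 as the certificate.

B^2 term by term: the squares give (-405/904)^2*(e1 e2)^2 + (1215/1808)^2*(e1 e3)^2 + (3063/1808)^2*(e2 e3)^2 + (45/452)^2*(e2 e4)^2 + (-135/904)^2*(e3 e4)^2 = 164025/817216*(+1) + 1476225/3268864*(+1) + 9381969/3268864*(-1) + 2025/204304*(-1) + 18225/817216*(-1) = -9/4 (each basis 2-blade squares to minus the product of its generators' squares); cross terms between blades sharing an index anticommute and cancel; the commuting (index-disjoint) pairs give grade-4 terms 2*c*c'*(blade product), which cancel blade by blade — e1 e2 e3 e4: 54675/408608 - 54675/408608 = 0 — confirming B is simple. So B^2 = -9/4.
Answer: rotation, certificate B^2 = -9/4. B^2 = -9/4 is basis-independent, so its sign is the whole story.


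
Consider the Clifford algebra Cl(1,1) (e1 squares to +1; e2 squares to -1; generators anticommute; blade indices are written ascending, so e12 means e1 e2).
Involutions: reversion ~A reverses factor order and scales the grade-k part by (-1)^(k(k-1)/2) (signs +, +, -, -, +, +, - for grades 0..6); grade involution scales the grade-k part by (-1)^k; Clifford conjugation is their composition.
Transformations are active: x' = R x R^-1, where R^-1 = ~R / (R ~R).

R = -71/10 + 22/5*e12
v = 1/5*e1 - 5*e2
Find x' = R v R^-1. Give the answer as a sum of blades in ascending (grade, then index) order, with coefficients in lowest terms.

~R = -71/10 - 22/5*e12, and R ~R = 621/20, so R^-1 = ~R / (621/20).
R v = 1029/50*e1 + 1731/50*e2
Answer: -49741/5175*e1 - 56059/5175*e2


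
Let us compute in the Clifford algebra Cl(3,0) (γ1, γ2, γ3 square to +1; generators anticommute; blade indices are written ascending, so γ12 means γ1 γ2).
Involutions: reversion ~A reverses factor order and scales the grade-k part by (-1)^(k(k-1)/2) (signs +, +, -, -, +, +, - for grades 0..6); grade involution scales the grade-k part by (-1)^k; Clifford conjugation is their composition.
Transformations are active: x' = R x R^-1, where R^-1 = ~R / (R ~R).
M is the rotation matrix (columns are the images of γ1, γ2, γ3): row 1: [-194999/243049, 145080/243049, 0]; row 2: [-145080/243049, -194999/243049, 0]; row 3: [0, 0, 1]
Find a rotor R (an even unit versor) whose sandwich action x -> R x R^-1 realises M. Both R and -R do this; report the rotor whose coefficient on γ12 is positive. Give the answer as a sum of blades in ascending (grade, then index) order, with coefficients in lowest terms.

Method: write R = a + b12*γ12 + b13*γ13 + b23*γ23 with a^2 + b12^2 + b13^2 + b23^2 = 1 (so R^-1 = ~R). Expanding the columns R e_j ~R gives tr M = 4a^2 - 1 and, from the antisymmetric part, M21 - M12 = -4a*b12, M13 - M31 = 4a*b13, M32 - M23 = -4a*b23.
Here tr M = -146949/243049, so a^2 = (1 + tr M)/4 = 24025/243049 and a = ±155/493. Taking a = 155/493: M21 - M12 = -290160/243049, M13 - M31 = 0, M32 - M23 = 0, giving b12 = 468/493, b13 = 0, b23 = 0, i.e. R = 155/493 + 468/493*γ12.
Its γ12 coefficient is already positive.
Answer: 155/493 + 468/493*γ12. Uniqueness: Spin(3) -> SO(3) maps R and -R to the same rotation of trace -146949/243049; fixing the sign of the γ12 coefficient removes the ambiguity.


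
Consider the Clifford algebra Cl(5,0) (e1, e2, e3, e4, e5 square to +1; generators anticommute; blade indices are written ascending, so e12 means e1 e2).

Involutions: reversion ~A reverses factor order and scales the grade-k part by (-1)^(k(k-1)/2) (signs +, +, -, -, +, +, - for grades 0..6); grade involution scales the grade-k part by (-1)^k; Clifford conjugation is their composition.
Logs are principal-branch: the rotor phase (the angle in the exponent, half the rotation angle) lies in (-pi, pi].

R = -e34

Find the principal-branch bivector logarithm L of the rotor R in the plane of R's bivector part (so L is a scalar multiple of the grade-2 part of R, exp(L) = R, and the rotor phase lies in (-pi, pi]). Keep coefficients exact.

The scalar part of R is 0, which fixes the principal-branch rotor phase; the unit plane is then the bivector part divided by the sine of that phase, and L is that plane scaled by the phase.
Concretely: cos(phase) = 0 gives phase = ±pi/2, and since phase/sin(phase) is even the sign is immaterial: L = (phase/sin(phase)) * <R>_2 = (pi/2) * <R>_2.
Answer: -pi/2*e34


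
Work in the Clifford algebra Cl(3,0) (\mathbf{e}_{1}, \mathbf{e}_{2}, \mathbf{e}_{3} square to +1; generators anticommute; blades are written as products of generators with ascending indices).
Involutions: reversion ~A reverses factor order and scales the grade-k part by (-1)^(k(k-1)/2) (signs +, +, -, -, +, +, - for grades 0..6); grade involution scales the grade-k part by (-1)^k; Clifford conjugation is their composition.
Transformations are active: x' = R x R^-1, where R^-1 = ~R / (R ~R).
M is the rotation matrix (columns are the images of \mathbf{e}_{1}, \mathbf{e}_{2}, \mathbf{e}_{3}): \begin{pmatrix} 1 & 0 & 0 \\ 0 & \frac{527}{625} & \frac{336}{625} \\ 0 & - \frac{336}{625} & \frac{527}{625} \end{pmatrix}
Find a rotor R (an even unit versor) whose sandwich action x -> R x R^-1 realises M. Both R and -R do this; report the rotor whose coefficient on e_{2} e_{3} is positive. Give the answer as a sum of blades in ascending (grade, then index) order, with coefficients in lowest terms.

Method: write R = a + b12*e_{1} e_{2} + b13*e_{1} e_{3} + b23*e_{2} e_{3} with a^2 + b12^2 + b13^2 + b23^2 = 1 (so R^-1 = ~R). Expanding the columns R e_j ~R gives tr M = 4a^2 - 1 and, from the antisymmetric part, M21 - M12 = -4a*b12, M13 - M31 = 4a*b13, M32 - M23 = -4a*b23.
Here tr M = \frac{1679}{625}, so a^2 = (1 + tr M)/4 = \frac{576}{625} and a = ±\frac{24}{25}. Taking a = \frac{24}{25}: M21 - M12 = 0, M13 - M31 = 0, M32 - M23 = -\frac{672}{625}, giving b12 = 0, b13 = 0, b23 = \frac{7}{25}, i.e. R = \frac{24}{25} + \frac{7}{25} e_{2} e_{3}.
Its e_{2} e_{3} coefficient is already positive.
Answer: \frac{24}{25} + \frac{7}{25} e_{2} e_{3}. Recall the cover is two-to-one: with M of trace \frac{1679}{625}, both preimages act alike, and the stated e_{2} e_{3} sign chooses the sheet.


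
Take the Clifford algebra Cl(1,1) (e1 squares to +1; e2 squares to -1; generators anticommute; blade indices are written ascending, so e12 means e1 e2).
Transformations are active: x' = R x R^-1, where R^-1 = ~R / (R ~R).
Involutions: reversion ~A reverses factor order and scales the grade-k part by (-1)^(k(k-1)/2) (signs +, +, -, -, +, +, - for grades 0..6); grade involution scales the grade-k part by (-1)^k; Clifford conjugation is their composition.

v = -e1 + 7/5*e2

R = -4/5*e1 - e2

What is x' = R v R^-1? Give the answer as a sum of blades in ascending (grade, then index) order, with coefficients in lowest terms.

~R = -4/5*e1 - e2, and R ~R = -9/25, so R^-1 = ~R / (-9/25).
R v = 11/5 - 53/25*e12
Answer: 97/9*e1 + 487/45*e2


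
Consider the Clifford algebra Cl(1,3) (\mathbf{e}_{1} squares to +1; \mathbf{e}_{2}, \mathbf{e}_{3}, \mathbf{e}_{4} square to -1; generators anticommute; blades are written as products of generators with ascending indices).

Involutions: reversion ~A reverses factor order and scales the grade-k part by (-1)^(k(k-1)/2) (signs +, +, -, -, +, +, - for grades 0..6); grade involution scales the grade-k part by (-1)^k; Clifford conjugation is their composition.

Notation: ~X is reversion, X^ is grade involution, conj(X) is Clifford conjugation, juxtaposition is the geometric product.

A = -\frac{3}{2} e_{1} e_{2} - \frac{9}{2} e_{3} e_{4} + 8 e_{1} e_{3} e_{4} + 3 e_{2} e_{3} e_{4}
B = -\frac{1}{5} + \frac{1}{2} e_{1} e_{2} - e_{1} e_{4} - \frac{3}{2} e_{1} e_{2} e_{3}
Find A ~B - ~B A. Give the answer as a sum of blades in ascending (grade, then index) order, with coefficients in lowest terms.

first term: \frac{3}{4} - \frac{41}{4} e_{3} + \frac{3}{10} e_{1} e_{2} + \frac{9}{2} e_{1} e_{3} + \frac{9}{2} e_{1} e_{4} + \frac{27}{2} e_{2} e_{4} + \frac{9}{10} e_{3} e_{4} + 3 e_{1} e_{2} e_{3} - \frac{27}{4} e_{1} e_{2} e_{4} - \frac{31}{10} e_{1} e_{3} e_{4} - \frac{23}{5} e_{2} e_{3} e_{4} + \frac{9}{4} e_{1} e_{2} e_{3} e_{4}
second term: \frac{3}{4} - \frac{41}{4} e_{3} + \frac{3}{10} e_{1} e_{2} - \frac{9}{2} e_{1} e_{3} - \frac{9}{2} e_{1} e_{4} - \frac{27}{2} e_{2} e_{4} + \frac{9}{10} e_{3} e_{4} - 3 e_{1} e_{2} e_{3} + \frac{27}{4} e_{1} e_{2} e_{4} - \frac{1}{10} e_{1} e_{3} e_{4} + \frac{17}{5} e_{2} e_{3} e_{4} + \frac{9}{4} e_{1} e_{2} e_{3} e_{4}
Answer: 9 e_{1} e_{3} + 9 e_{1} e_{4} + 27 e_{2} e_{4} + 6 e_{1} e_{2} e_{3} - \frac{27}{2} e_{1} e_{2} e_{4} - 3 e_{1} e_{3} e_{4} - 8 e_{2} e_{3} e_{4}


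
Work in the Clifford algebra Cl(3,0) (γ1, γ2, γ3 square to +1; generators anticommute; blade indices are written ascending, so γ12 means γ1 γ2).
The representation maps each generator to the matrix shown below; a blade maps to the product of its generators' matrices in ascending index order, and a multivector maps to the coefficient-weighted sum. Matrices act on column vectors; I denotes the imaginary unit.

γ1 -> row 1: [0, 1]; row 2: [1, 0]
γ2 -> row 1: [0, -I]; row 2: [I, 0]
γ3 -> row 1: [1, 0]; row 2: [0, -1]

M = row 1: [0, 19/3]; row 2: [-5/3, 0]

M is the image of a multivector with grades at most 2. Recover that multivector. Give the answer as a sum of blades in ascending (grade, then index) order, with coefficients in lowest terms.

Method: 1, rho(γ1), rho(γ2), rho(γ3) form a trace-orthogonal basis of the 2x2 complex matrices (tr(X Y) = 2 if X = Y, else 0), so M = m0*1 + m1*rho(γ1) + m2*rho(γ2) + m3*rho(γ3) with m0 = tr(M)/2 = 0, m1 = tr(M rho(γ1))/2 = 7/3, m2 = tr(M rho(γ2))/2 = 4*I, m3 = tr(M rho(γ3))/2 = 0.
Multiplying table entries, the bivector images are rho(γ12) = I*rho(γ3), rho(γ13) = -I*rho(γ2), rho(γ23) = I*rho(γ1); with real blade coefficients the real parts of m0..m3 are the coefficients of 1, γ1, γ2, γ3 and the imaginary parts give the bivectors (γ23: Im m1, γ13: -Im m2, γ12: Im m3).
Answer: 7/3*γ1 - 4*γ13


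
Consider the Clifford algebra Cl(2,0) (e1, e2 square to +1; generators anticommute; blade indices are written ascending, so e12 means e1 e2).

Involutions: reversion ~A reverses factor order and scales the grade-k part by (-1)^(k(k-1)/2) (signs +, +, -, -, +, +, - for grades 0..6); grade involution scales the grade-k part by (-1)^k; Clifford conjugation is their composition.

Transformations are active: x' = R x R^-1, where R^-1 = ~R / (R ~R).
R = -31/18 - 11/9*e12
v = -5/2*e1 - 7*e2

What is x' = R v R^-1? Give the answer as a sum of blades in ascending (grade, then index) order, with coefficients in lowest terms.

~R = -31/18 + 11/9*e12, and R ~R = 1445/324, so R^-1 = ~R / (1445/324).
R v = 463/36*e1 + 9*e2
Answer: -21481/2890*e1 + 71/1445*e2


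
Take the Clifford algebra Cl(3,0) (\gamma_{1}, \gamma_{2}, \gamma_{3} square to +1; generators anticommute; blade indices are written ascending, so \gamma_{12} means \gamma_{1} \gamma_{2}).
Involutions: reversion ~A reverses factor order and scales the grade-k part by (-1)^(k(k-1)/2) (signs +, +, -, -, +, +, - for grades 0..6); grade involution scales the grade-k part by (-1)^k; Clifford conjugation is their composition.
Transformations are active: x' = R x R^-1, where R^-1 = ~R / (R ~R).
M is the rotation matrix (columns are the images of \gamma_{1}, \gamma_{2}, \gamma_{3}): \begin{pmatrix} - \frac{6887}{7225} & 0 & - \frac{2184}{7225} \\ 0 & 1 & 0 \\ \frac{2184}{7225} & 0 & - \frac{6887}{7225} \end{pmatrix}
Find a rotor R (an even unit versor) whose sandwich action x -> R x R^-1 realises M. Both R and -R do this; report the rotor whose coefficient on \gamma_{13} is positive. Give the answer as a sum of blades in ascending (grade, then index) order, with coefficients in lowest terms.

Method: write R = a + b12*\gamma_{12} + b13*\gamma_{13} + b23*\gamma_{23} with a^2 + b12^2 + b13^2 + b23^2 = 1 (so R^-1 = ~R). Expanding the columns R e_j ~R gives tr M = 4a^2 - 1 and, from the antisymmetric part, M21 - M12 = -4a*b12, M13 - M31 = 4a*b13, M32 - M23 = -4a*b23.
Here tr M = -\frac{6549}{7225}, so a^2 = (1 + tr M)/4 = \frac{169}{7225} and a = ±\frac{13}{85}. Taking a = \frac{13}{85}: M21 - M12 = 0, M13 - M31 = -\frac{4368}{7225}, M32 - M23 = 0, giving b12 = 0, b13 = -\frac{84}{85}, b23 = 0, i.e. R = \frac{13}{85} - \frac{84}{85} \gamma_{13}.
Its \gamma_{13} coefficient is negative, so report the other preimage -R.
Answer: -\frac{13}{85} + \frac{84}{85} \gamma_{13}. Note: both R and -R realise this M (trace -\frac{6549}{7225}); the covering map identifies them, and the \gamma_{13}-coefficient sign is the tie-breaker.


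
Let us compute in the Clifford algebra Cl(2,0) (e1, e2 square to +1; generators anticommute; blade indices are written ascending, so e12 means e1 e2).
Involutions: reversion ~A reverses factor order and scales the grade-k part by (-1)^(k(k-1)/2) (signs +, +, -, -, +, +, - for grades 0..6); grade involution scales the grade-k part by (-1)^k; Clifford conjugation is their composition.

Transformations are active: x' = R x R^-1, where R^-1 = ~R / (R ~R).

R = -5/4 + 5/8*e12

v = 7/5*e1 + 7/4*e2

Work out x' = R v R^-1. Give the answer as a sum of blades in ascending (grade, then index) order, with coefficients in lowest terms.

~R = -5/4 - 5/8*e12, and R ~R = 125/64, so R^-1 = ~R / (125/64).
R v = -21/32*e1 - 49/16*e2
Answer: -14/25*e1 + 217/100*e2


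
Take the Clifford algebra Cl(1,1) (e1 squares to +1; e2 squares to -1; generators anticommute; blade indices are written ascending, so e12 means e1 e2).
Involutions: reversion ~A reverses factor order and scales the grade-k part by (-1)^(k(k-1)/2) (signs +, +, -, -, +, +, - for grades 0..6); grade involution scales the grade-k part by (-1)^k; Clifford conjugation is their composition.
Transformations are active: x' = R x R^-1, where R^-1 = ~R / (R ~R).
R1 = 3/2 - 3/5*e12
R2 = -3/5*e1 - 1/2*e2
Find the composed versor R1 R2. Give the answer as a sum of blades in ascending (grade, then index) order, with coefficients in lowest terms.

Distribute over the terms of R1 (each basis-blade product reordered to ascending indices, repeated generators contracted through their squares):
(3/2) R2 = -9/10*e1 - 3/4*e2
(-3/5*e12) R2 = -3/10*e1 - 9/25*e2
Summing the partial products and collecting blades:
Answer: -6/5*e1 - 111/100*e2


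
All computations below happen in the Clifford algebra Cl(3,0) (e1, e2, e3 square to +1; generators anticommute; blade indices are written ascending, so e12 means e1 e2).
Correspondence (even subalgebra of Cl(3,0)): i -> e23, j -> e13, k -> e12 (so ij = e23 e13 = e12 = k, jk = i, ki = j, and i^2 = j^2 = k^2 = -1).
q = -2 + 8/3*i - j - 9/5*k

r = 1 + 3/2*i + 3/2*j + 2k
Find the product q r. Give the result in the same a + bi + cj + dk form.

In blades: q = -2 - 9/5*e12 - e13 + 8/3*e23, r = 1 + 2*e12 + 3/2*e13 + 3/2*e23.
Distribute q over r term by term (generator squares from the signature, products reordered to ascending indices): (-2)*r = -2 - 4*e12 - 3*e13 - 3*e23; (-9/5*e12)*r = 18/5 - 9/5*e12 - 27/10*e13 + 27/10*e23; (-e13)*r = 3/2 + 3/2*e12 - e13 - 2*e23; (8/3*e23)*r = -4 + 4*e12 - 16/3*e13 + 8/3*e23.
Sum: -9/10 - 3/10*e12 - 361/30*e13 + 11/30*e23; translating back through the correspondence:
Answer: -9/10 + 11/30*i - 361/30*j - 3/10*k


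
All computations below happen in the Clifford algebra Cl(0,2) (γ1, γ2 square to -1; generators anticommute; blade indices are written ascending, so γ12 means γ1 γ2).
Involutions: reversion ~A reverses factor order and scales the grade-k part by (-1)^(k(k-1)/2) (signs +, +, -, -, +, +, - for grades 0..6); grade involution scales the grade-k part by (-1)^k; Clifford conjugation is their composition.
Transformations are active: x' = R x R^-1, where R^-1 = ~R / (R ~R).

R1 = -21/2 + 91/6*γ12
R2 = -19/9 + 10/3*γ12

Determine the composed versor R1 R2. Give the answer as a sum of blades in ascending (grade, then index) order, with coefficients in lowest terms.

Distribute over the terms of R1 (each basis-blade product reordered to ascending indices, repeated generators contracted through their squares):
(-21/2) R2 = 133/6 - 35*γ12
(91/6*γ12) R2 = -455/9 - 1729/54*γ12
Summing the partial products and collecting blades:
Answer: -511/18 - 3619/54*γ12


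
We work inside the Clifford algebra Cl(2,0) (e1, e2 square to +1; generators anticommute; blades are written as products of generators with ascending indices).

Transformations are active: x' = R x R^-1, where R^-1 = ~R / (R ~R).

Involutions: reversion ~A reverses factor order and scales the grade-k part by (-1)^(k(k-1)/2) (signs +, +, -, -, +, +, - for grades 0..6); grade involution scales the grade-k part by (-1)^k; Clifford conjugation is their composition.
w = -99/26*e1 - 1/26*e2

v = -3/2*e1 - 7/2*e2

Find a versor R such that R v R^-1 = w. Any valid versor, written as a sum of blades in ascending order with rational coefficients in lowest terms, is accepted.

The midline construction: v and w both square to 29/2, so reflecting in their sum -69/13*e1 - 46/13*e2 exchanges them.
Answer: -69/13*e1 - 46/13*e2


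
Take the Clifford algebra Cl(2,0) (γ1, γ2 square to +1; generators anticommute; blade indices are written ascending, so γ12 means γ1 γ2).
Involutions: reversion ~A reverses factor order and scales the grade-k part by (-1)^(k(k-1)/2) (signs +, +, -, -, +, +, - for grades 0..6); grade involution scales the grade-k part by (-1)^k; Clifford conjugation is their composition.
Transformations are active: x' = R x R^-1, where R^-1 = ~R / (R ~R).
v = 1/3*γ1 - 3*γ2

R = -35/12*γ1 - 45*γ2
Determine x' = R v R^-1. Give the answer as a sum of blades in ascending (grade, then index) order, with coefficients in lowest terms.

~R = -35/12*γ1 - 45*γ2, and R ~R = 292825/144, so R^-1 = ~R / (292825/144).
R v = 4825/36 + 95/4*γ12
Answer: -25223/35139*γ1 - 34341/11713*γ2


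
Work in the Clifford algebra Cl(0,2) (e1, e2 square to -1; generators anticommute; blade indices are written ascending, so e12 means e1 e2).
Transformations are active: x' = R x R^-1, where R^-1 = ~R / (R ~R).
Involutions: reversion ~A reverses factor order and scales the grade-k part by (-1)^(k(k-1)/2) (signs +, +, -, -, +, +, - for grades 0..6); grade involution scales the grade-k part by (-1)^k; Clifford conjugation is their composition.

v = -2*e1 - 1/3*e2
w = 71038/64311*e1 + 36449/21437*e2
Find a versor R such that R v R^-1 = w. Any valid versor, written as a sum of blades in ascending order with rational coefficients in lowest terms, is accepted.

Reasoning: v^2 = w^2 = -37/9 since conjugation preserves the quadratic form; R = v + w = -57584/64311*e1 + 87910/64311*e2 is then valid when invertible, keeping its own part and reversing (v - w)/2.
Answer: -57584/64311*e1 + 87910/64311*e2


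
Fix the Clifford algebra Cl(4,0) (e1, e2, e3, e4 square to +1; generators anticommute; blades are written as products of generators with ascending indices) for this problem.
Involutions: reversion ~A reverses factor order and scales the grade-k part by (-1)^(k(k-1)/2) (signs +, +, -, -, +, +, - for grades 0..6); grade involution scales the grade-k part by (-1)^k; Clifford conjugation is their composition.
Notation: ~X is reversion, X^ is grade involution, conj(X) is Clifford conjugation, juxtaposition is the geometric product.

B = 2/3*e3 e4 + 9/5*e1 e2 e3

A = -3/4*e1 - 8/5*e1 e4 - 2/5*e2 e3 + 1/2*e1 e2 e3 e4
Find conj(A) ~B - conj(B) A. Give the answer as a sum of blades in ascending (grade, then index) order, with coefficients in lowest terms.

first term: 18/25*e1 - 9/10*e4 + 1/3*e1 e2 + 16/15*e1 e3 - 27/20*e2 e3 - 4/15*e2 e4 - 1/2*e1 e3 e4 + 72/25*e2 e3 e4
second term: 18/25*e1 - 9/10*e4 + 1/3*e1 e2 + 16/15*e1 e3 - 27/20*e2 e3 - 4/15*e2 e4 + 1/2*e1 e3 e4 - 72/25*e2 e3 e4
Answer: -e1 e3 e4 + 144/25*e2 e3 e4


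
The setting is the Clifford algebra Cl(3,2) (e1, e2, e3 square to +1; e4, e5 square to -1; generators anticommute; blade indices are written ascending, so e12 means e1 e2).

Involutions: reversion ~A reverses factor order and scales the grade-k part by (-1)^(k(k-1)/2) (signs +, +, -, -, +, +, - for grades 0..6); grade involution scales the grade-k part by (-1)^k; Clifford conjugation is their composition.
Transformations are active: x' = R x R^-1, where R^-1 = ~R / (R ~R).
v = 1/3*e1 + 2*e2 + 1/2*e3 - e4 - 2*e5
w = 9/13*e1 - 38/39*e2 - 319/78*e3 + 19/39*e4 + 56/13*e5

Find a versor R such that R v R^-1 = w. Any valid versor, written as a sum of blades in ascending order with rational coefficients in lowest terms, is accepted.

Equal squares first: v^2 = w^2 = -23/36. Then v + w = 40/39*e1 + 40/39*e2 - 140/39*e3 - 20/39*e4 + 30/13*e5 is a versor taking v to w, provided it is invertible.
Answer: 40/39*e1 + 40/39*e2 - 140/39*e3 - 20/39*e4 + 30/13*e5


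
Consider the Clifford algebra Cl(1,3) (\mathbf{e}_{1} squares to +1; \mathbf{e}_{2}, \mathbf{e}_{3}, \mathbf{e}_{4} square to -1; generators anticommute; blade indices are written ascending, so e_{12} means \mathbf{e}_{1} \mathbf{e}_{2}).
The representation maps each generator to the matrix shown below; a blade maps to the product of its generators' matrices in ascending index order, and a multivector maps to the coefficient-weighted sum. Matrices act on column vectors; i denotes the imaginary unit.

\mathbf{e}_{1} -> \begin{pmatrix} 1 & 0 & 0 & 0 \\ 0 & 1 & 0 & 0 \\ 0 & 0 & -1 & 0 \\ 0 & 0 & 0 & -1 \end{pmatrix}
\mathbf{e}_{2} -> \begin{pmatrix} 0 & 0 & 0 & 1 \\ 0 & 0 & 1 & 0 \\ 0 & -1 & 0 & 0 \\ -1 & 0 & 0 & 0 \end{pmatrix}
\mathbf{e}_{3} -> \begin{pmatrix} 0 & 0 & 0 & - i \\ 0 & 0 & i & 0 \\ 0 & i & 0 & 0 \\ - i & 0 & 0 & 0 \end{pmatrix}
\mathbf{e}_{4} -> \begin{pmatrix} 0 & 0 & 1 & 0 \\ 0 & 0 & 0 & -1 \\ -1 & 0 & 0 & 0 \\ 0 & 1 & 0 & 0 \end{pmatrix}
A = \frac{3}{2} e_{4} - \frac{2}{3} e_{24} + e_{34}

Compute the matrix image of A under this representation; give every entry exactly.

Bivector images (products of the table entries): rho(e_{24}) = rho(\mathbf{e}_{2})rho(\mathbf{e}_{4}) = \begin{pmatrix} 0 & 1 & 0 & 0 \\ -1 & 0 & 0 & 0 \\ 0 & 0 & 0 & 1 \\ 0 & 0 & -1 & 0 \end{pmatrix}; rho(e_{34}) = rho(\mathbf{e}_{3})rho(\mathbf{e}_{4}) = \begin{pmatrix} 0 & - i & 0 & 0 \\ - i & 0 & 0 & 0 \\ 0 & 0 & 0 & - i \\ 0 & 0 & - i & 0 \end{pmatrix}.
M = (\frac{3}{2})*rho(e_{4}) + (-\frac{2}{3})*rho(e_{24}) + (1)*rho(e_{34}), summed entrywise:
Answer: \begin{pmatrix} 0 & - \frac{2}{3} - i & \frac{3}{2} & 0 \\ \frac{2}{3} - i & 0 & 0 & - \frac{3}{2} \\ - \frac{3}{2} & 0 & 0 & - \frac{2}{3} - i \\ 0 & \frac{3}{2} & \frac{2}{3} - i & 0 \end{pmatrix}


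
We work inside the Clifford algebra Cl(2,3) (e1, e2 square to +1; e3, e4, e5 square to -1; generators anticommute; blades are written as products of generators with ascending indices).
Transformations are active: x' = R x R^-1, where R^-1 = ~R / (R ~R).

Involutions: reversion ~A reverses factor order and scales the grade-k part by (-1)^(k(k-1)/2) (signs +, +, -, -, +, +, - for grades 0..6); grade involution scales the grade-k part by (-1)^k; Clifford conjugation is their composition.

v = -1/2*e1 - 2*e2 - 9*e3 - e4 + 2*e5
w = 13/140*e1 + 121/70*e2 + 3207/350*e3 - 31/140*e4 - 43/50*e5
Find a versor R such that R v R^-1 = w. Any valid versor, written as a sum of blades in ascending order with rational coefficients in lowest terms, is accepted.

Construction: equal norms (both -327/4) license R = v + w = -57/140*e1 - 19/70*e2 + 57/350*e3 - 171/140*e4 + 57/50*e5 — nothing changes along that direction, while (v - w)/2 changes sign, so v maps onto w.
Answer: -57/140*e1 - 19/70*e2 + 57/350*e3 - 171/140*e4 + 57/50*e5


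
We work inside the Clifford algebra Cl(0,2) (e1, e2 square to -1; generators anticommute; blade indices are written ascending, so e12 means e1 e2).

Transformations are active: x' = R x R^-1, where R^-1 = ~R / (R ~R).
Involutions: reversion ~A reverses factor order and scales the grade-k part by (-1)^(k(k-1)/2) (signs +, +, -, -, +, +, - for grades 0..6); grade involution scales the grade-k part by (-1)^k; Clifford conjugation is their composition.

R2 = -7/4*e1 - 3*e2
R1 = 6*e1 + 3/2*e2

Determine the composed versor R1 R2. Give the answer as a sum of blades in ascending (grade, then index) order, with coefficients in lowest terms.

Distribute over the terms of R1 (each basis-blade product reordered to ascending indices, repeated generators contracted through their squares):
(6*e1) R2 = 21/2 - 18*e12
(3/2*e2) R2 = 9/2 + 21/8*e12
Summing the partial products and collecting blades:
Answer: 15 - 123/8*e12


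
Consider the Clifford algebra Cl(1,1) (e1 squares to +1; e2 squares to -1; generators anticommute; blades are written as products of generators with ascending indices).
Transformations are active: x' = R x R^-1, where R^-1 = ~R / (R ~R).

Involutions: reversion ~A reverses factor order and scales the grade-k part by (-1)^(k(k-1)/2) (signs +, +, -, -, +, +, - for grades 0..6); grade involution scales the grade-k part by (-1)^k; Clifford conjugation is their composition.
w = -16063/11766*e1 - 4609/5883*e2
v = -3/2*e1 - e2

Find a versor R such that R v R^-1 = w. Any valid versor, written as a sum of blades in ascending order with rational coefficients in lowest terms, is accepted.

Reasoning: v^2 = w^2 = 5/4 since conjugation preserves the quadratic form; R = v + w = -16856/5883*e1 - 10492/5883*e2 is then valid when invertible, keeping its own part and reversing (v - w)/2.
Answer: -16856/5883*e1 - 10492/5883*e2


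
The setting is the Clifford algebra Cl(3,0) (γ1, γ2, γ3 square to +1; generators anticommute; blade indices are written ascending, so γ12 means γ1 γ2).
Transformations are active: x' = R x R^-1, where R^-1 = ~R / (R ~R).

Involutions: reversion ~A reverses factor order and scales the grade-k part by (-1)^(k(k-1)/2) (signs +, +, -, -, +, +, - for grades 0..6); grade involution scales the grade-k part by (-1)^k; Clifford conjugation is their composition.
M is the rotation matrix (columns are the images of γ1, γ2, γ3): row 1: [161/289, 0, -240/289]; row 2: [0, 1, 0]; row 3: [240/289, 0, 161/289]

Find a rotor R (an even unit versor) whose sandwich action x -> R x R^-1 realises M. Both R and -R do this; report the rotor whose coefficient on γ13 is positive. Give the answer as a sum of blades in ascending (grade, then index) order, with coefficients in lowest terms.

Method: write R = a + b12*γ12 + b13*γ13 + b23*γ23 with a^2 + b12^2 + b13^2 + b23^2 = 1 (so R^-1 = ~R). Expanding the columns R e_j ~R gives tr M = 4a^2 - 1 and, from the antisymmetric part, M21 - M12 = -4a*b12, M13 - M31 = 4a*b13, M32 - M23 = -4a*b23.
Here tr M = 611/289, so a^2 = (1 + tr M)/4 = 225/289 and a = ±15/17. Taking a = 15/17: M21 - M12 = 0, M13 - M31 = -480/289, M32 - M23 = 0, giving b12 = 0, b13 = -8/17, b23 = 0, i.e. R = 15/17 - 8/17*γ13.
Its γ13 coefficient is negative, so report the other preimage -R.
Answer: -15/17 + 8/17*γ13. Why the constraint matters: R and -R act identically through the sandwich — M has trace 611/289 either way — so only the sign condition on γ13 picks one of the two preimages.


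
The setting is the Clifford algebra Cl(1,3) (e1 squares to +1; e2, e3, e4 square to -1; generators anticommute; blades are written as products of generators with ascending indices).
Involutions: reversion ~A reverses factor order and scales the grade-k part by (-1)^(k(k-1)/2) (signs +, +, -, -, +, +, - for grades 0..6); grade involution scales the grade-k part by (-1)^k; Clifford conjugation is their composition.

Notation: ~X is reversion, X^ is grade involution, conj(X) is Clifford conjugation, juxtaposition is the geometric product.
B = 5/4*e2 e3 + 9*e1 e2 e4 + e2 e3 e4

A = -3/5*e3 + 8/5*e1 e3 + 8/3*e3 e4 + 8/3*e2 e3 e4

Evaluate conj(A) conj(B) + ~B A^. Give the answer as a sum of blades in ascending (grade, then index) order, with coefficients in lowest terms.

first term: 8/3 + 23/12*e2 + 10/3*e4 + 2*e1 e2 - 24*e1 e3 + 59/15*e2 e4 + 24*e1 e2 e3 - 8/5*e1 e2 e4 - 72/5*e2 e3 e4 + 27/5*e1 e2 e3 e4
second term: 8/3 + 41/12*e2 - 10/3*e4 + 2*e1 e2 + 24*e1 e3 + 41/15*e2 e4 - 24*e1 e2 e3 + 8/5*e1 e2 e4 + 72/5*e2 e3 e4 + 27/5*e1 e2 e3 e4
Answer: 16/3 + 16/3*e2 + 4*e1 e2 + 20/3*e2 e4 + 54/5*e1 e2 e3 e4


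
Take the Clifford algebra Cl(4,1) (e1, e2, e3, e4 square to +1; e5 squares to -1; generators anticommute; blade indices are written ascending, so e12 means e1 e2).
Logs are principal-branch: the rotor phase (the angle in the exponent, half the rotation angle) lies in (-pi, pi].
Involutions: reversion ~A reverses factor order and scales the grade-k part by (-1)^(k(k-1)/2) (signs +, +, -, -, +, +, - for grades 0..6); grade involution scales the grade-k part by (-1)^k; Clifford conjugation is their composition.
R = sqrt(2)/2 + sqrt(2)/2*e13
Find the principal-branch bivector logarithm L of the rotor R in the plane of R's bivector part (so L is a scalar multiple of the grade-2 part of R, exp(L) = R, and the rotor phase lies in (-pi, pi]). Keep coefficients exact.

The scalar part of R is sqrt(2)/2, which pins the rotor phase on the principal branch; dividing the bivector part by the sine of that phase recovers the unit plane, and L is the phase times that plane.
Concretely: cos(phase) = sqrt(2)/2 gives phase = ±pi/4, and since phase/sin(phase) is even the sign is immaterial: L = (phase/sin(phase)) * <R>_2 = (sqrt(2)*pi/4) * <R>_2.
Answer: pi/4*e13


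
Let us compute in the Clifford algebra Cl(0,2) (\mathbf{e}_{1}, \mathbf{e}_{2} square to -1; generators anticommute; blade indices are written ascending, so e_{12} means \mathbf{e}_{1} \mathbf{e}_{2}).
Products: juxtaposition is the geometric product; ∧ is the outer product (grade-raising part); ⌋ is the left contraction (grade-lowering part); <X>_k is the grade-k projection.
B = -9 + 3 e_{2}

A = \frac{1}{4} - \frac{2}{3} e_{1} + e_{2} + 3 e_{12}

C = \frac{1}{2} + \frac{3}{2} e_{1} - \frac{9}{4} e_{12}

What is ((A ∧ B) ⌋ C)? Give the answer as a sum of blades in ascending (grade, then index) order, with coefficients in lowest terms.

step 1: -\frac{9}{4} + 6 e_{1} - \frac{33}{4} e_{2} - 29 e_{12}
step 2: -\frac{603}{8} + \frac{243}{16} e_{1} + \frac{27}{2} e_{2} + \frac{81}{16} e_{12}
Answer: -\frac{603}{8} + \frac{243}{16} e_{1} + \frac{27}{2} e_{2} + \frac{81}{16} e_{12}


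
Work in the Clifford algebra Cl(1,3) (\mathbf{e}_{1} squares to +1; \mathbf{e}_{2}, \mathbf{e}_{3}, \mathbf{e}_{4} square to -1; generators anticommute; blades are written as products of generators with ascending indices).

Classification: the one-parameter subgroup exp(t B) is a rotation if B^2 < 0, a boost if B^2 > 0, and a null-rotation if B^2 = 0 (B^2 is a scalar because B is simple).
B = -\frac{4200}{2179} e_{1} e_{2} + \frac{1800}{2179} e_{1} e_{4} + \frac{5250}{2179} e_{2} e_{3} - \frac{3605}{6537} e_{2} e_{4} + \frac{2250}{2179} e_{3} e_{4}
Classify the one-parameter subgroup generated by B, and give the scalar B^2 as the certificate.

B^2 term by term: the squares give (-\frac{4200}{2179})^2*(e_{1} e_{2})^2 + (\frac{1800}{2179})^2*(e_{1} e_{4})^2 + (\frac{5250}{2179})^2*(e_{2} e_{3})^2 + (-\frac{3605}{6537})^2*(e_{2} e_{4})^2 + (\frac{2250}{2179})^2*(e_{3} e_{4})^2 = \frac{17640000}{4748041}*(+1) + \frac{3240000}{4748041}*(+1) + \frac{27562500}{4748041}*(-1) + \frac{12996025}{42732369}*(-1) + \frac{5062500}{4748041}*(-1) = -\frac{25}{9} (each basis 2-blade squares to minus the product of its generators' squares); cross terms between blades sharing an index anticommute and cancel; the commuting (index-disjoint) pairs give grade-4 terms 2*c*c'*(blade product), which cancel blade by blade — e_{1} e_{2} e_{3} e_{4}: -\frac{18900000}{4748041} + \frac{18900000}{4748041} = 0 — confirming B is simple. So B^2 = -\frac{25}{9}.
Answer: rotation, certificate B^2 = -\frac{25}{9}. The invariant at work: B^2 = -\frac{25}{9} is unchanged by conjugation, hence its sign classifies the subgroup whatever basis B is written in.
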